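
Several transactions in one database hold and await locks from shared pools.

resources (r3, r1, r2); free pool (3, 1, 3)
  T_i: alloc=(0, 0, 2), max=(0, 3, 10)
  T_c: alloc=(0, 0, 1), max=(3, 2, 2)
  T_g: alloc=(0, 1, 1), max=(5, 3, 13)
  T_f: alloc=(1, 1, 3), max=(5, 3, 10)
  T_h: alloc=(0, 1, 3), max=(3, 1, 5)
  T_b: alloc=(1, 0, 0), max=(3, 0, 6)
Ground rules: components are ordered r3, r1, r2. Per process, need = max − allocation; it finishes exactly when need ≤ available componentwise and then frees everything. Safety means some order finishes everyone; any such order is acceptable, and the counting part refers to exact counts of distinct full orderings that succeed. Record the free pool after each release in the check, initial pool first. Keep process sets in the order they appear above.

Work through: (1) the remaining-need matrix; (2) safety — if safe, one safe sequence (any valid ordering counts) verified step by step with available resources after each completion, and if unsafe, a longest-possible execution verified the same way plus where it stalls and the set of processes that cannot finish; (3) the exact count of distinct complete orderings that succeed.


(1) Need matrix, components ordered r3, r1, r2:
  T_i: (0, 3, 8)
  T_c: (3, 2, 1)
  T_g: (5, 2, 12)
  T_f: (4, 2, 7)
  T_h: (3, 0, 2)
  T_b: (2, 0, 6)
(2) SAFE. One safe sequence: T_h, T_c, T_b, T_f, T_i, T_g.
Key observation: at T_h the run first touches a limit — (3, 0, 2) against (3, 1, 3), exact on a resource it actually requests.
Walking it through:
  pool = (3, 1, 3)
  run T_h (needs (3, 0, 2), free (3, 1, 3)); after release of (0, 1, 3) the pool is (3, 2, 6)
  run T_c (needs (3, 2, 1), free (3, 2, 6)); after release of (0, 0, 1) the pool is (3, 2, 7)
  run T_b (needs (2, 0, 6), free (3, 2, 7)); after release of (1, 0, 0) the pool is (4, 2, 7)
  run T_f (needs (4, 2, 7), free (4, 2, 7)); after release of (1, 1, 3) the pool is (5, 3, 10)
  run T_i (needs (0, 3, 8), free (5, 3, 10)); after release of (0, 0, 2) the pool is (5, 3, 12)
  run T_g (needs (5, 2, 12), free (5, 3, 12)); after release of (0, 1, 1) the pool is (5, 4, 13)
(3) The exact count: 2 of the possible complete orderings are safe sequences.


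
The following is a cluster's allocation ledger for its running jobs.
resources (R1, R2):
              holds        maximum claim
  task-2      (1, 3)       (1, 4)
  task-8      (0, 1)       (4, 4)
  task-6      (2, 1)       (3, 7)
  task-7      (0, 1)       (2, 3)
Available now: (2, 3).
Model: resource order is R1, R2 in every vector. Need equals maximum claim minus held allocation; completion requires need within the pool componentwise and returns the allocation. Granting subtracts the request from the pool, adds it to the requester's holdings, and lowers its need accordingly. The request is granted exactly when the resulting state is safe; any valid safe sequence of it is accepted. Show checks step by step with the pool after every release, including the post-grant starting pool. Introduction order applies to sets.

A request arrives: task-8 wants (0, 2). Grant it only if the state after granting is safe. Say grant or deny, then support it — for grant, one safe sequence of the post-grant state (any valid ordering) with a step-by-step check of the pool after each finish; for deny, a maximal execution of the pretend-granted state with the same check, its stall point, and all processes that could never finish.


DENY. Granting would leave the state unsafe.
Key observation: after task-2, task-7 the pool peaks at (3, 5), and each blocked process is short somewhere: task-8 on R1; task-6 on R2.
On the post-grant state, task-2, task-7 is a maximal run — nothing extends it. Walking it through:
  pool = (2, 1)
  task-2: need (0, 1) fits (2, 1); releases (1, 3), pool now (3, 4)
  task-7: need (2, 2) fits (3, 4); releases (0, 1), pool now (3, 5)
  task-8 still needs (4, 1) but only (3, 5) is free — short on R1
  task-6 still needs (1, 6) but only (3, 5) is free — short on R2
Post-grant, the permanently blocked set is task-8 and task-6.


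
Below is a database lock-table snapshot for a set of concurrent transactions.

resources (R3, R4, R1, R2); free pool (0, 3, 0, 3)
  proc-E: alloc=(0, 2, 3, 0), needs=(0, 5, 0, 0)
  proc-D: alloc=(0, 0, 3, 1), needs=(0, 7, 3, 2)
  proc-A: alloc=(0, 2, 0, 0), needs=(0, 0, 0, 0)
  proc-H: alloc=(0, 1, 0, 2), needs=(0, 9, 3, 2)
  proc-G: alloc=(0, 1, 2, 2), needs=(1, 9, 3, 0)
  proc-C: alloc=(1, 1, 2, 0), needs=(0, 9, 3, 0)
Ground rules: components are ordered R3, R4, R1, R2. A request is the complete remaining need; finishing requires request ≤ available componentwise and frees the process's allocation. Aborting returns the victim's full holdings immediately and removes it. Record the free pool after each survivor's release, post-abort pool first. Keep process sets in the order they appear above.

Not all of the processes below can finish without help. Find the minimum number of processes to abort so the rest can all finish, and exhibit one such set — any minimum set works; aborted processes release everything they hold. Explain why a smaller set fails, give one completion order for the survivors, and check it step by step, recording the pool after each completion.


Abort proc-H and proc-G.
Key observation: the returned (0, 2, 2, 4) from proc-H and proc-G is what brings proc-C — unrunnable before, under any order — into play at step 3.
No one abort is enough; case by case: proc-E alone leaves proc-H blocked (short on R4); proc-D alone leaves proc-H blocked (short on R4); proc-A alone leaves proc-H blocked (short on R4); proc-H alone leaves proc-G blocked (short on R3 and R4); proc-G alone leaves proc-H blocked (short on R4); proc-C alone leaves proc-H blocked (short on R4).
Survivors finish in the order: proc-E, proc-A, proc-C, proc-D. Check, step by step (pool after the aborts first):
  pool = (0, 5, 2, 7)
  proc-E: need (0, 5, 0, 0) fits (0, 5, 2, 7); releases (0, 2, 3, 0), pool now (0, 7, 5, 7)
  proc-A: need (0, 0, 0, 0) fits (0, 7, 5, 7); releases (0, 2, 0, 0), pool now (0, 9, 5, 7)
  proc-C: need (0, 9, 3, 0) fits (0, 9, 5, 7); releases (1, 1, 2, 0), pool now (1, 10, 7, 7)
  proc-D: need (0, 7, 3, 2) fits (1, 10, 7, 7); releases (0, 0, 3, 1), pool now (1, 10, 10, 8)


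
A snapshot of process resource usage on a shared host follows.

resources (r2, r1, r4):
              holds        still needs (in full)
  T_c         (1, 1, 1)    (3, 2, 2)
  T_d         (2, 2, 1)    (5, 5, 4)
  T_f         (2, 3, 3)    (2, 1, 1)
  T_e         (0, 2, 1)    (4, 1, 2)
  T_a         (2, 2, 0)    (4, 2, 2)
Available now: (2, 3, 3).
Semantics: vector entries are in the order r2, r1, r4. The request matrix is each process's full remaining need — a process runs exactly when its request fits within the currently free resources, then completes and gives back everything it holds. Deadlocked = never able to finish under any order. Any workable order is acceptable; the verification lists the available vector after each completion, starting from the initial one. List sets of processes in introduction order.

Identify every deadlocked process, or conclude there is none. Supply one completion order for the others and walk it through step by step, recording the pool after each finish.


Nothing here is deadlocked.
Key observation: no deadlock: T_f fits now, and the freed resources carry the rest through.
The rest can finish in the order T_f, T_a, T_e, T_c, T_d. Check, step by step:
  pool = (2, 3, 3)
  T_f: need (2, 1, 1) fits (2, 3, 3); releases (2, 3, 3), pool now (4, 6, 6)
  T_a: need (4, 2, 2) fits (4, 6, 6); releases (2, 2, 0), pool now (6, 8, 6)
  T_e: need (4, 1, 2) fits (6, 8, 6); releases (0, 2, 1), pool now (6, 10, 7)
  T_c: need (3, 2, 2) fits (6, 10, 7); releases (1, 1, 1), pool now (7, 11, 8)
  T_d: need (5, 5, 4) fits (7, 11, 8); releases (2, 2, 1), pool now (9, 13, 9)


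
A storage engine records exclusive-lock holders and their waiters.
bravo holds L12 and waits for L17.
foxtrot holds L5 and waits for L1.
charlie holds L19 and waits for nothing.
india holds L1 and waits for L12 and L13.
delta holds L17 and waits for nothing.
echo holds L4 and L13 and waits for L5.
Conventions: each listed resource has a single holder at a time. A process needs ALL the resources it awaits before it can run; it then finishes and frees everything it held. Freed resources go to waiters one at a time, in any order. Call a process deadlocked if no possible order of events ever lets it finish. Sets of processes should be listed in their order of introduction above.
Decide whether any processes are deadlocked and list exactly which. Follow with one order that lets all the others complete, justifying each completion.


Deadlocked set: foxtrot, india and echo.
Key observation: the wait chain closes on itself along foxtrot -> india -> echo -> foxtrot; no other process is dragged down with it.
A valid finishing order for the others: delta, bravo, charlie.
Check, step by step:
  delta waits on nothing -> runs at once and releases L17
  bravo waits on L17 — all released -> runs and releases L12
  charlie waits on nothing -> runs at once and releases L19


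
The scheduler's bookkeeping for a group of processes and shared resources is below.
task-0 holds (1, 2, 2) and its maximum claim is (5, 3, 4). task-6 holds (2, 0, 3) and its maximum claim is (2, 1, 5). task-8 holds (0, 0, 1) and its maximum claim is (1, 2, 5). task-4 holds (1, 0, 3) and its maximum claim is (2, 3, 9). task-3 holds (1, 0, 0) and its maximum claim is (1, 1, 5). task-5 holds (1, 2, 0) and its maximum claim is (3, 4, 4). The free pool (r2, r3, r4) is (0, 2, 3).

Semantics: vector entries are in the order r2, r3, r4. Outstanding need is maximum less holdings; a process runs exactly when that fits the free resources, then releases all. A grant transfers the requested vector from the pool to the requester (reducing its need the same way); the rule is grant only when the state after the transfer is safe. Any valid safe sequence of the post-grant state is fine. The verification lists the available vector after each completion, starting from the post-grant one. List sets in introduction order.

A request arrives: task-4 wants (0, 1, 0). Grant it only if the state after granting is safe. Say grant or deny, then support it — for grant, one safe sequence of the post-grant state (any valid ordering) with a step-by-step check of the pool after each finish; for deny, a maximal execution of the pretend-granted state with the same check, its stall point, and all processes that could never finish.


DENY. Granting would leave the state unsafe.
Key observation: after task-6, task-3 the pool peaks at (3, 1, 6), and each blocked process is short somewhere: task-0 on r2; task-8 on r3; task-4 on r3; task-5 on r3.
Pretend the grant happened; the run task-6, task-3 goes as far as possible. Step-by-step check:
  pool = (0, 1, 3)
  task-6 needs (0, 1, 2) <= (0, 1, 3) -> finishes; pool += (2, 0, 3) = (2, 1, 6)
  task-3 needs (0, 1, 5) <= (2, 1, 6) -> finishes; pool += (1, 0, 0) = (3, 1, 6)
  task-0 cannot run: need (4, 1, 2) vs free (3, 1, 6) (insufficient r2)
  task-8 cannot run: need (1, 2, 4) vs free (3, 1, 6) (insufficient r3)
  task-4 cannot run: need (1, 2, 6) vs free (3, 1, 6) (insufficient r3)
  task-5 cannot run: need (2, 2, 4) vs free (3, 1, 6) (insufficient r3)
Processes that could never finish after the grant: task-0, task-8, task-4 and task-5.


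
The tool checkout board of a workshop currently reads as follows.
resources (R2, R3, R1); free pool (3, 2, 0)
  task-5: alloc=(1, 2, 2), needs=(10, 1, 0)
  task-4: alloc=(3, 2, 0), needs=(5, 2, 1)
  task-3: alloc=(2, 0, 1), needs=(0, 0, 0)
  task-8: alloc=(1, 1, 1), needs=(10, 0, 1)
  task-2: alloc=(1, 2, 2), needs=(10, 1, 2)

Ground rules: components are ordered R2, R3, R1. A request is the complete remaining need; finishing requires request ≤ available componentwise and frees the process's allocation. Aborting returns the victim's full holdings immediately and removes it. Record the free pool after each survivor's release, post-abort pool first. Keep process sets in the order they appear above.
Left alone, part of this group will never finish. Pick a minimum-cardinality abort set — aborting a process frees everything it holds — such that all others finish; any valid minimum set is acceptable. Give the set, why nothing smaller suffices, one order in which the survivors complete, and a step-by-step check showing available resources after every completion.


Abort task-5 and task-8.
Key observation: before aborting task-5 and task-8, task-2 was permanently blocked — no order could ever run it; afterwards it completes at step 3.
Minimality, checking each single-abort alternative: task-5 alone leaves task-8 blocked (short on R2); task-4 alone leaves task-5 blocked (short on R2); task-3 alone leaves task-5 blocked (short on R2); task-8 alone leaves task-5 blocked (short on R2); task-2 alone leaves task-5 blocked (short on R2).
Survivors finish in the order: task-4, task-3, task-2. Verifying each step (pool after the aborts first):
  pool = (5, 5, 3)
  run task-4 (needs (5, 2, 1), free (5, 5, 3)); after release of (3, 2, 0) the pool is (8, 7, 3)
  run task-3 (needs (0, 0, 0), free (8, 7, 3)); after release of (2, 0, 1) the pool is (10, 7, 4)
  run task-2 (needs (10, 1, 2), free (10, 7, 4)); after release of (1, 2, 2) the pool is (11, 9, 6)


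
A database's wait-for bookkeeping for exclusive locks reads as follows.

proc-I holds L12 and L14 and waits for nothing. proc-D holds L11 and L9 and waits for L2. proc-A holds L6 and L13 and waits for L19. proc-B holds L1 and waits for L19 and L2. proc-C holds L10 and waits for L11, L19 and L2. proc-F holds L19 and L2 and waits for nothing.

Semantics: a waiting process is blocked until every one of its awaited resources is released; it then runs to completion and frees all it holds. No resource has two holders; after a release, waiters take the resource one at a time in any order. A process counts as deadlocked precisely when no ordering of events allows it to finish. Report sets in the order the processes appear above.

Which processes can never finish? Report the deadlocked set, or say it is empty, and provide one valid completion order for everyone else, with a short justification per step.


The deadlocked set is empty.
Key observation: there is no circular wait here — follow any chain and it reaches a process that is free to run now.
The rest can finish in the order proc-I, proc-F, proc-A, proc-D, proc-C, proc-B.
Check, step by step:
  proc-I waits on nothing -> runs at once and releases L12 and L14
  proc-F waits on nothing -> runs at once and releases L19 and L2
  proc-A: everything it awaited (L19) is free; runs, freeing L6 and L13
  proc-D: everything it awaited (L2) is free; runs, freeing L11 and L9
  proc-C: everything it awaited (L11, L19 and L2) is free; runs, freeing L10
  proc-B: everything it awaited (L19 and L2) is free; runs, freeing L1


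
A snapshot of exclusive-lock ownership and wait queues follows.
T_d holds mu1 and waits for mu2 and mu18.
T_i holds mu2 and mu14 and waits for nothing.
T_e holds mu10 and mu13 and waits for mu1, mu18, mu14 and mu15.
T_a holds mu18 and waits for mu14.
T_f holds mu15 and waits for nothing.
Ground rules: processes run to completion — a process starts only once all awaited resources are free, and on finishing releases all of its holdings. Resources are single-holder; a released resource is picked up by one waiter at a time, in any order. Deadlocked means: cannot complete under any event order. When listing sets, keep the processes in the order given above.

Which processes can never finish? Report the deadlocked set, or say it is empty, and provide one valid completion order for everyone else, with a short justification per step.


The deadlocked set is empty.
Key observation: every chain of waits terminates; starting from the processes that wait on nothing, all the rest unlock in turn.
A valid finishing order for the others: T_i, T_a, T_f, T_d, T_e.
Walking it through:
  T_i waits on nothing -> runs at once and releases mu2 and mu14
  T_a: everything it awaited (mu14) is free; runs, freeing mu18
  T_f waits on nothing -> runs at once and releases mu15
  T_d: everything it awaited (mu2 and mu18) is free; runs, freeing mu1
  T_e: everything it awaited (mu1, mu18, mu14 and mu15) is free; runs, freeing mu10 and mu13


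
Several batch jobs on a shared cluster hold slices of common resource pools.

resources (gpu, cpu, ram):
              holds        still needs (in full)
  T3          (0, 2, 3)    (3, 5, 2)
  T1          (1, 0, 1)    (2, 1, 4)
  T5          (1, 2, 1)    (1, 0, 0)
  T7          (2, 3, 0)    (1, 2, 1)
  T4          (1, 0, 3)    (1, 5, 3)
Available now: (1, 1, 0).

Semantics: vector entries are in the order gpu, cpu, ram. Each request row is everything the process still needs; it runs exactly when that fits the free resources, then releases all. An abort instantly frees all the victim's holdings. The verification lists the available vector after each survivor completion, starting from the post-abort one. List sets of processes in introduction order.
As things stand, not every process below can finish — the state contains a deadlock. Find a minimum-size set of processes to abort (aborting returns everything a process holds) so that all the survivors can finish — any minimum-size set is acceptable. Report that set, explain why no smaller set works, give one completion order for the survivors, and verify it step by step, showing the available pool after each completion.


Minimum abort set: T1.
Key observation: before aborting T1, T3 was permanently blocked — no order could ever run it; afterwards it completes at step 3.
Minimality: the empty abort set fails — the state is deadlocked as it stands.
One survivor order: T5, T7, T3, T4. Verifying each step (post-abort pool first):
  pool = (2, 1, 1)
  run T5 (needs (1, 0, 0), free (2, 1, 1)); after release of (1, 2, 1) the pool is (3, 3, 2)
  run T7 (needs (1, 2, 1), free (3, 3, 2)); after release of (2, 3, 0) the pool is (5, 6, 2)
  run T3 (needs (3, 5, 2), free (5, 6, 2)); after release of (0, 2, 3) the pool is (5, 8, 5)
  run T4 (needs (1, 5, 3), free (5, 8, 5)); after release of (1, 0, 3) the pool is (6, 8, 8)


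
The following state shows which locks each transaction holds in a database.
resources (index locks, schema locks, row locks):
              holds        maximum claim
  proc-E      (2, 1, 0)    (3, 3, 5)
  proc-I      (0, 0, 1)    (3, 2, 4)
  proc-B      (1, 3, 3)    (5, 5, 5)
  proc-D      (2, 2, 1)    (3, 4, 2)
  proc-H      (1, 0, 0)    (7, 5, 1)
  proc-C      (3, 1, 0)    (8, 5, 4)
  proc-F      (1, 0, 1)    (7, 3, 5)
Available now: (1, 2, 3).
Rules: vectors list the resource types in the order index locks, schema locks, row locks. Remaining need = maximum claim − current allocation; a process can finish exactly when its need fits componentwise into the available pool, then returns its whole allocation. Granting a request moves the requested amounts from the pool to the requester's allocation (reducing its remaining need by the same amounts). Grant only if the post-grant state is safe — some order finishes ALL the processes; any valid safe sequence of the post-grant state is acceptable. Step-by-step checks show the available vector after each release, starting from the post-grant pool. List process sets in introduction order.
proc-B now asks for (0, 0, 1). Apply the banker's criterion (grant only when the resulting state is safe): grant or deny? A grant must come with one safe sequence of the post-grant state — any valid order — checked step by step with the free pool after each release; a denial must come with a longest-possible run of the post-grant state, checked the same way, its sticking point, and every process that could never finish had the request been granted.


DENY: after the grant no complete ordering would exist.
Key observation: after proc-D, proc-I the pool peaks at (3, 4, 4), and each blocked process is short somewhere: proc-E on row locks; proc-B on index locks; proc-H on index locks, schema locks; proc-C on index locks; proc-F on index locks.
After a pretend grant, a maximal execution: proc-D, proc-I — then nothing else fits. Step-by-step check:
  pool = (1, 2, 2)
  proc-D: need (1, 2, 1) fits (1, 2, 2); releases (2, 2, 1), pool now (3, 4, 3)
  proc-I: need (3, 2, 3) fits (3, 4, 3); releases (0, 0, 1), pool now (3, 4, 4)
  proc-E cannot run: need (1, 2, 5) vs free (3, 4, 4) (insufficient row locks)
  proc-B cannot run: need (4, 2, 1) vs free (3, 4, 4) (insufficient index locks)
  proc-H cannot run: need (6, 5, 1) vs free (3, 4, 4) (insufficient index locks and schema locks)
  proc-C cannot run: need (5, 4, 4) vs free (3, 4, 4) (insufficient index locks)
  proc-F cannot run: need (6, 3, 4) vs free (3, 4, 4) (insufficient index locks)
Processes that could never finish after the grant: proc-E, proc-B, proc-H, proc-C and proc-F.


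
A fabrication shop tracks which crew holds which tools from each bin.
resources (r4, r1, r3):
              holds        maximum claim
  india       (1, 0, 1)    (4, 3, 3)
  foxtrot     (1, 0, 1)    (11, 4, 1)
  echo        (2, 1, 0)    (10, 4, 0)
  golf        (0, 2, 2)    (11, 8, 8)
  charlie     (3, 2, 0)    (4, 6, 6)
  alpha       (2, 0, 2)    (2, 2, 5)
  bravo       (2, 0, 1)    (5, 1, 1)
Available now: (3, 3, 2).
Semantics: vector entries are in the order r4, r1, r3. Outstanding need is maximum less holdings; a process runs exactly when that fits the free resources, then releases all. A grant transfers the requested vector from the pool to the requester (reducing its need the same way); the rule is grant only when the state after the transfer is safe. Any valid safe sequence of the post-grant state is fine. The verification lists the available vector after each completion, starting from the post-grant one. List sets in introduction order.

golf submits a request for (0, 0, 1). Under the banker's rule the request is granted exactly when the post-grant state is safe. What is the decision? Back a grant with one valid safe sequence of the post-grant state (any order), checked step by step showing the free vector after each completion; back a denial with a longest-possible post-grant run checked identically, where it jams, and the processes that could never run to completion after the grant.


GRANT: granting preserves safety; a valid post-grant sequence is bravo, india, alpha, echo, foxtrot, charlie, golf.
Key observation: the transfer keeps a workable pool ((3, 3, 1)); bravo starts the safe sequence.
Step-by-step check of the post-grant state:
  pool = (3, 3, 1)
  bravo needs (3, 1, 0) <= (3, 3, 1) -> finishes; pool += (2, 0, 1) = (5, 3, 2)
  india needs (3, 3, 2) <= (5, 3, 2) -> finishes; pool += (1, 0, 1) = (6, 3, 3)
  alpha needs (0, 2, 3) <= (6, 3, 3) -> finishes; pool += (2, 0, 2) = (8, 3, 5)
  echo needs (8, 3, 0) <= (8, 3, 5) -> finishes; pool += (2, 1, 0) = (10, 4, 5)
  foxtrot needs (10, 4, 0) <= (10, 4, 5) -> finishes; pool += (1, 0, 1) = (11, 4, 6)
  charlie needs (1, 4, 6) <= (11, 4, 6) -> finishes; pool += (3, 2, 0) = (14, 6, 6)
  golf needs (11, 6, 5) <= (14, 6, 6) -> finishes; pool += (0, 2, 3) = (14, 8, 9)


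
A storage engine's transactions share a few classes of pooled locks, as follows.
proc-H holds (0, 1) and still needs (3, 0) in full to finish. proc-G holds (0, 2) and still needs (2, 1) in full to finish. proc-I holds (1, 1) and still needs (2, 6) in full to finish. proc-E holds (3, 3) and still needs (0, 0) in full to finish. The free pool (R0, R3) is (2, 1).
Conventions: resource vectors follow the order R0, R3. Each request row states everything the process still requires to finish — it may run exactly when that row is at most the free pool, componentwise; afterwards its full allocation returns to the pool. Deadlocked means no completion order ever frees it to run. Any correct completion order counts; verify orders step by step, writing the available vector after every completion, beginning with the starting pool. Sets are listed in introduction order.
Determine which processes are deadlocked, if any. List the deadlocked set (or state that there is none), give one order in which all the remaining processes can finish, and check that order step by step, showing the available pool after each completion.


The deadlocked set is empty.
Key observation: proc-E fits the free pool immediately, and its release cascades until everyone finishes.
One completion order for the rest: proc-E, proc-G, proc-I, proc-H. Step-by-step check:
  pool = (2, 1)
  proc-E needs (0, 0) <= (2, 1) -> finishes; pool += (3, 3) = (5, 4)
  proc-G needs (2, 1) <= (5, 4) -> finishes; pool += (0, 2) = (5, 6)
  proc-I needs (2, 6) <= (5, 6) -> finishes; pool += (1, 1) = (6, 7)
  proc-H needs (3, 0) <= (6, 7) -> finishes; pool += (0, 1) = (6, 8)


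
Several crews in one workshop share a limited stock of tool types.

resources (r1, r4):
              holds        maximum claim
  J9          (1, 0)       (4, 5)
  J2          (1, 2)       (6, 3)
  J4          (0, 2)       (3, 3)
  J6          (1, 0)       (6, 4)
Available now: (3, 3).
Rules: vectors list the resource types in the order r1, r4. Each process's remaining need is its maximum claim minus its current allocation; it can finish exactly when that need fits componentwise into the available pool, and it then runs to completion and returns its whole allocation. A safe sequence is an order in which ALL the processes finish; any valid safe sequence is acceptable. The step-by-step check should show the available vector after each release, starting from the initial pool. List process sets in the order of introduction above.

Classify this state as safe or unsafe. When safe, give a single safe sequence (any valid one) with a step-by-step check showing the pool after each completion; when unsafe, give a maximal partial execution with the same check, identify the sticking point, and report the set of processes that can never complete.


The state is UNSAFE.
Key observation: after J4, J9 complete, (4, 5) is the best the pool ever gets, yet each leftover process wants more r1.
Going as far as possible: J4, J9; after that, nothing fits. Check, step by step:
  pool = (3, 3)
  run J4 (needs (3, 1), free (3, 3)); after release of (0, 2) the pool is (3, 5)
  run J9 (needs (3, 5), free (3, 5)); after release of (1, 0) the pool is (4, 5)
  blocked: J2 wants (5, 1), pool (4, 5) — not enough r1
  blocked: J6 wants (5, 4), pool (4, 5) — not enough r1
Permanently blocked: J2 and J6.


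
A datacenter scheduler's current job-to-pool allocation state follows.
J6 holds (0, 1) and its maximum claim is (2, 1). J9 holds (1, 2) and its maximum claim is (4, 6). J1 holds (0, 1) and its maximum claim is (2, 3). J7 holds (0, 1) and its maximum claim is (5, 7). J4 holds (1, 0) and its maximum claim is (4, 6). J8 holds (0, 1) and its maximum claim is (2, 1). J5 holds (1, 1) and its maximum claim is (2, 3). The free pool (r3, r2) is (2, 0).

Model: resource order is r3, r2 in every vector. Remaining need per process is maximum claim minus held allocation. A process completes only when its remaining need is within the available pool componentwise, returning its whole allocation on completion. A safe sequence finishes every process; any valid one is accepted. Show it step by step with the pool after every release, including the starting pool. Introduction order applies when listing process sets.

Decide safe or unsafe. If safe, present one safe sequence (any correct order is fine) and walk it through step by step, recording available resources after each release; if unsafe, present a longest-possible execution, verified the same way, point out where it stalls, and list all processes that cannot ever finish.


SAFE — a valid safe sequence is J6, J8, J5, J1, J9, J4, J7.
Key observation: the order's first zero-slack moment is J6 ((2, 0) needed, (2, 0) free — a requested resource with nothing to spare).
Verifying each step:
  pool = (2, 0)
  run J6 (needs (2, 0), free (2, 0)); after release of (0, 1) the pool is (2, 1)
  run J8 (needs (2, 0), free (2, 1)); after release of (0, 1) the pool is (2, 2)
  run J5 (needs (1, 2), free (2, 2)); after release of (1, 1) the pool is (3, 3)
  run J1 (needs (2, 2), free (3, 3)); after release of (0, 1) the pool is (3, 4)
  run J9 (needs (3, 4), free (3, 4)); after release of (1, 2) the pool is (4, 6)
  run J4 (needs (3, 6), free (4, 6)); after release of (1, 0) the pool is (5, 6)
  run J7 (needs (5, 6), free (5, 6)); after release of (0, 1) the pool is (5, 7)


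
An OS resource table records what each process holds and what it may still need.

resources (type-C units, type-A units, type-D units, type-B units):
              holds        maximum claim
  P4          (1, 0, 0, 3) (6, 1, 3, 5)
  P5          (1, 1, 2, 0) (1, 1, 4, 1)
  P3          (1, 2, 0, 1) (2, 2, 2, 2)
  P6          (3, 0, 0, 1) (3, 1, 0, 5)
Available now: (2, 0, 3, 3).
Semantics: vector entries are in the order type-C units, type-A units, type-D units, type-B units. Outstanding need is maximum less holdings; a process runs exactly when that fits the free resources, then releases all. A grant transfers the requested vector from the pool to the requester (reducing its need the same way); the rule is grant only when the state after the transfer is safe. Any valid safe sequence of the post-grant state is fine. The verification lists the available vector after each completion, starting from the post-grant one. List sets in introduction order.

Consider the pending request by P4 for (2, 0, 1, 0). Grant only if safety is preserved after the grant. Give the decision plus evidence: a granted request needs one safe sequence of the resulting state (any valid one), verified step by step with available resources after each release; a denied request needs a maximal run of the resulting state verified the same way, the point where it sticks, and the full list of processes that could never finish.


GRANT. The post-grant state is safe; one safe sequence: P5, P3, P6, P4.
Key observation: the grant leaves (0, 0, 2, 3) free — enough for P5, whose release restarts the cascade.
Step-by-step check of the post-grant state:
  pool = (0, 0, 2, 3)
  run P5 (needs (0, 0, 2, 1), free (0, 0, 2, 3)); after release of (1, 1, 2, 0) the pool is (1, 1, 4, 3)
  run P3 (needs (1, 0, 2, 1), free (1, 1, 4, 3)); after release of (1, 2, 0, 1) the pool is (2, 3, 4, 4)
  run P6 (needs (0, 1, 0, 4), free (2, 3, 4, 4)); after release of (3, 0, 0, 1) the pool is (5, 3, 4, 5)
  run P4 (needs (3, 1, 2, 2), free (5, 3, 4, 5)); after release of (3, 0, 1, 3) the pool is (8, 3, 5, 8)


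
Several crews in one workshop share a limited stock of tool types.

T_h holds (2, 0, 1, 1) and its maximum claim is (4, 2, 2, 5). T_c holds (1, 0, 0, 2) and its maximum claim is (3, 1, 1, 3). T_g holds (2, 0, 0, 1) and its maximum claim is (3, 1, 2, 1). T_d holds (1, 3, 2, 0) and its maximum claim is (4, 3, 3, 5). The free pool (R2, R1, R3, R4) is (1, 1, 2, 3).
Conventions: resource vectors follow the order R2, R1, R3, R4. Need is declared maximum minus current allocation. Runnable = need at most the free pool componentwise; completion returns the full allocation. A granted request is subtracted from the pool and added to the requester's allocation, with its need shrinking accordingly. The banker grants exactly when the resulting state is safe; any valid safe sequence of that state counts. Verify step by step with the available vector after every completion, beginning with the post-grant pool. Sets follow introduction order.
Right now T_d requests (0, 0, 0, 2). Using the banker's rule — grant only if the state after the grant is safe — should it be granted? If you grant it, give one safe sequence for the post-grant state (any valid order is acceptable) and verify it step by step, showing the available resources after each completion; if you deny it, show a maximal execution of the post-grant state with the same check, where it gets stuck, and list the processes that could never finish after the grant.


GRANT — the state after the grant stays safe, e.g. via T_g, T_c, T_d, T_h.
Key observation: with (1, 1, 2, 1) left after the transfer, T_g can run at once — the state stays safe.
Check on the post-grant state, step by step:
  pool = (1, 1, 2, 1)
  T_g: need (1, 1, 2, 0) fits (1, 1, 2, 1); releases (2, 0, 0, 1), pool now (3, 1, 2, 2)
  T_c: need (2, 1, 1, 1) fits (3, 1, 2, 2); releases (1, 0, 0, 2), pool now (4, 1, 2, 4)
  T_d: need (3, 0, 1, 3) fits (4, 1, 2, 4); releases (1, 3, 2, 2), pool now (5, 4, 4, 6)
  T_h: need (2, 2, 1, 4) fits (5, 4, 4, 6); releases (2, 0, 1, 1), pool now (7, 4, 5, 7)


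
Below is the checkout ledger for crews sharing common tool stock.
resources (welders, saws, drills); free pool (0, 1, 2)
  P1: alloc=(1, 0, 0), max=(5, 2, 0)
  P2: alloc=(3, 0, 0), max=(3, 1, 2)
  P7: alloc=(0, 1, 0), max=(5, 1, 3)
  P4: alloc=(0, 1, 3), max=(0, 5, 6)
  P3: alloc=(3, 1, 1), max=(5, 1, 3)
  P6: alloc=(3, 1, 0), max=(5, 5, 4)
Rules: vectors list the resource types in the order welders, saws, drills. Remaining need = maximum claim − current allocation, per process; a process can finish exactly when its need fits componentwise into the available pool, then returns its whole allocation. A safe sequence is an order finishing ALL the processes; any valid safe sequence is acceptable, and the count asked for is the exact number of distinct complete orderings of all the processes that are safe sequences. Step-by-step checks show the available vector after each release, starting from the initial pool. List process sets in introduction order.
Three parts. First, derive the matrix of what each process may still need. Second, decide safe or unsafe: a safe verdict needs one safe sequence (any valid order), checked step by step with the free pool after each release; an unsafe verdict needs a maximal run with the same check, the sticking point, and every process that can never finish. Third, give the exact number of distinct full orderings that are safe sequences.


(1) Remaining need (order welders, saws, drills):
  P1: (4, 2, 0)
  P2: (0, 1, 2)
  P7: (5, 0, 3)
  P4: (0, 4, 3)
  P3: (2, 0, 2)
  P6: (2, 4, 4)
(2) UNSAFE.
Key observation: no order helps: past P2, P3, P1, P7, the free pool tops out at (7, 3, 3), below what each blocked process needs in saws.
Going as far as possible: P2, P3, P1, P7; after that, nothing fits. Verifying each step:
  pool = (0, 1, 2)
  run P2 (needs (0, 1, 2), free (0, 1, 2)); after release of (3, 0, 0) the pool is (3, 1, 2)
  run P3 (needs (2, 0, 2), free (3, 1, 2)); after release of (3, 1, 1) the pool is (6, 2, 3)
  run P1 (needs (4, 2, 0), free (6, 2, 3)); after release of (1, 0, 0) the pool is (7, 2, 3)
  run P7 (needs (5, 0, 3), free (7, 2, 3)); after release of (0, 1, 0) the pool is (7, 3, 3)
  P4 cannot run: need (0, 4, 3) vs free (7, 3, 3) (insufficient saws)
  P6 cannot run: need (2, 4, 4) vs free (7, 3, 3) (insufficient saws and drills)
Never able to finish: P4 and P6.
(3) Precisely 0 of the possible complete orderings are safe sequences.


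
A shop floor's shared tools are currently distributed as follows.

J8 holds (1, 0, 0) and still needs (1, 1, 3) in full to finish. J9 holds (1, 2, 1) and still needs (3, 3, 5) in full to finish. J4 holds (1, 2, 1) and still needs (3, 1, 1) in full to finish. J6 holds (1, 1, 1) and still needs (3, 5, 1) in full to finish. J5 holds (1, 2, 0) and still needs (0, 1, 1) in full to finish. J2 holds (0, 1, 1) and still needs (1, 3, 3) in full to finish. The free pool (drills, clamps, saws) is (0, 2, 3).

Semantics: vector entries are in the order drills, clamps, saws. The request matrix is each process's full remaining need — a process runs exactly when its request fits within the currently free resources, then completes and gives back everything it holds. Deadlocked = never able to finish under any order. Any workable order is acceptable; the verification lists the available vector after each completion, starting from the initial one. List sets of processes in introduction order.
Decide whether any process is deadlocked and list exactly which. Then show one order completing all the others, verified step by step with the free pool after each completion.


Deadlocked: J9, J4 and J6.
Key observation: the wall is drills: completing J5, J8, J2 brings the pool only to (2, 5, 4), and all the rest need more.
A valid finishing order for the others: J5, J8, J2. Check, step by step:
  pool = (0, 2, 3)
  J5 needs (0, 1, 1) <= (0, 2, 3) -> finishes; pool += (1, 2, 0) = (1, 4, 3)
  J8 needs (1, 1, 3) <= (1, 4, 3) -> finishes; pool += (1, 0, 0) = (2, 4, 3)
  J2 needs (1, 3, 3) <= (2, 4, 3) -> finishes; pool += (0, 1, 1) = (2, 5, 4)
The blocked processes can never fit:
  blocked: J9 wants (3, 3, 5), pool (2, 5, 4) — not enough drills and saws
  blocked: J4 wants (3, 1, 1), pool (2, 5, 4) — not enough drills
  blocked: J6 wants (3, 5, 1), pool (2, 5, 4) — not enough drills


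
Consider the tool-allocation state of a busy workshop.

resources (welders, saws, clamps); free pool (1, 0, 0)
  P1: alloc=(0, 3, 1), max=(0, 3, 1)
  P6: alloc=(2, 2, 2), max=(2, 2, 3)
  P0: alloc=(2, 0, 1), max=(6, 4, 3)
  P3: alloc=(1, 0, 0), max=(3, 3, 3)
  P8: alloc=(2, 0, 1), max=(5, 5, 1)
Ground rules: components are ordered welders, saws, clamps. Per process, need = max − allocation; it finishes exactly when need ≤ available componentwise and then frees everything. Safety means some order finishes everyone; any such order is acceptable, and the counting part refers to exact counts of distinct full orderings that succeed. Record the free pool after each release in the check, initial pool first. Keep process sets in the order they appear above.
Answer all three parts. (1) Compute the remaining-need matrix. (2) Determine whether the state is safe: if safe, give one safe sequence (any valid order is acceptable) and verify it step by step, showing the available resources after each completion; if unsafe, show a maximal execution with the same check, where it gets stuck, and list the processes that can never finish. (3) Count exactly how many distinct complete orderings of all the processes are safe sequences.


(1) Outstanding need per process (order welders, saws, clamps):
  P1: (0, 0, 0)
  P6: (0, 0, 1)
  P0: (4, 4, 2)
  P3: (2, 3, 3)
  P8: (3, 5, 0)
(2) SAFE, for example via the order P1, P6, P8, P3, P0.
Key observation: P6 marks the first exact bind of the order: its need (0, 0, 1) fits the free (1, 3, 1) with zero slack on a requested resource.
Verifying each step:
  pool = (1, 0, 0)
  run P1 (needs (0, 0, 0), free (1, 0, 0)); after release of (0, 3, 1) the pool is (1, 3, 1)
  run P6 (needs (0, 0, 1), free (1, 3, 1)); after release of (2, 2, 2) the pool is (3, 5, 3)
  run P8 (needs (3, 5, 0), free (3, 5, 3)); after release of (2, 0, 1) the pool is (5, 5, 4)
  run P3 (needs (2, 3, 3), free (5, 5, 4)); after release of (1, 0, 0) the pool is (6, 5, 4)
  run P0 (needs (4, 4, 2), free (6, 5, 4)); after release of (2, 0, 1) the pool is (8, 5, 5)
(3) Precisely 4 of the possible complete orderings are safe sequences.


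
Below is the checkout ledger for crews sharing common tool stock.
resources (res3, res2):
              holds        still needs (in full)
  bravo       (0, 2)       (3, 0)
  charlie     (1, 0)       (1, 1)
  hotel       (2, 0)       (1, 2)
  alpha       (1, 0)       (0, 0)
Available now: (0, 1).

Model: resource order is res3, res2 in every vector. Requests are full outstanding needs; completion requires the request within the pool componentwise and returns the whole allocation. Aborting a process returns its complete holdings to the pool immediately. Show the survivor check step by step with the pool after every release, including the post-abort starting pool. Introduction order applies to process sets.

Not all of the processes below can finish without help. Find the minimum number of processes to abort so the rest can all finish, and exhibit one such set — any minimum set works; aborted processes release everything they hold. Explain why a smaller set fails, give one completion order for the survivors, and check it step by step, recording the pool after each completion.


The answer: abort bravo.
Key observation: hotel had no path to completion before; after the abort of bravo ((0, 2) returned), step 2 is where it fits.
No smaller set exists: with zero aborts the deadlock remains.
The survivors complete as alpha, hotel, charlie. Verifying each step (starting from the post-abort pool):
  pool = (0, 3)
  run alpha (needs (0, 0), free (0, 3)); after release of (1, 0) the pool is (1, 3)
  run hotel (needs (1, 2), free (1, 3)); after release of (2, 0) the pool is (3, 3)
  run charlie (needs (1, 1), free (3, 3)); after release of (1, 0) the pool is (4, 3)
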